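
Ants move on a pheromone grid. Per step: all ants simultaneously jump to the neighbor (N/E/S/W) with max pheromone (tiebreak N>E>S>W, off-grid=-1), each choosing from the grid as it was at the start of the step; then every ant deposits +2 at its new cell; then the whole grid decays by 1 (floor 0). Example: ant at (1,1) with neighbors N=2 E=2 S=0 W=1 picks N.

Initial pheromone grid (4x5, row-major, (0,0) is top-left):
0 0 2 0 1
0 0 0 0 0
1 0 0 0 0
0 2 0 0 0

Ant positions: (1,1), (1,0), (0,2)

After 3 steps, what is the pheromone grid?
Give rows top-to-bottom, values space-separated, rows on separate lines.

After step 1: ants at (0,1),(2,0),(0,3)
  0 1 1 1 0
  0 0 0 0 0
  2 0 0 0 0
  0 1 0 0 0
After step 2: ants at (0,2),(1,0),(0,2)
  0 0 4 0 0
  1 0 0 0 0
  1 0 0 0 0
  0 0 0 0 0
After step 3: ants at (0,3),(2,0),(0,3)
  0 0 3 3 0
  0 0 0 0 0
  2 0 0 0 0
  0 0 0 0 0

0 0 3 3 0
0 0 0 0 0
2 0 0 0 0
0 0 0 0 0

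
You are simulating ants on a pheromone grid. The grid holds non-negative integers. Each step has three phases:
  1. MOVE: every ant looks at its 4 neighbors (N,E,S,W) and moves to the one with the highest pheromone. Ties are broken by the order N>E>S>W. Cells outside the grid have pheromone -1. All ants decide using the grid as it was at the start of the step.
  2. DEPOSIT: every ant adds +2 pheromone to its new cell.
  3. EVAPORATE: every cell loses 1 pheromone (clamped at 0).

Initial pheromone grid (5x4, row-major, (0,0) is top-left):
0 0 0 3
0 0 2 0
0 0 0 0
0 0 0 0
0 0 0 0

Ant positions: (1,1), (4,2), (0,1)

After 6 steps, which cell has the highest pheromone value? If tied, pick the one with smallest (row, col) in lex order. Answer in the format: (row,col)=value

Step 1: ant0:(1,1)->E->(1,2) | ant1:(4,2)->N->(3,2) | ant2:(0,1)->E->(0,2)
  grid max=3 at (1,2)
Step 2: ant0:(1,2)->N->(0,2) | ant1:(3,2)->N->(2,2) | ant2:(0,2)->S->(1,2)
  grid max=4 at (1,2)
Step 3: ant0:(0,2)->S->(1,2) | ant1:(2,2)->N->(1,2) | ant2:(1,2)->N->(0,2)
  grid max=7 at (1,2)
Step 4: ant0:(1,2)->N->(0,2) | ant1:(1,2)->N->(0,2) | ant2:(0,2)->S->(1,2)
  grid max=8 at (1,2)
Step 5: ant0:(0,2)->S->(1,2) | ant1:(0,2)->S->(1,2) | ant2:(1,2)->N->(0,2)
  grid max=11 at (1,2)
Step 6: ant0:(1,2)->N->(0,2) | ant1:(1,2)->N->(0,2) | ant2:(0,2)->S->(1,2)
  grid max=12 at (1,2)
Final grid:
  0 0 10 0
  0 0 12 0
  0 0 0 0
  0 0 0 0
  0 0 0 0
Max pheromone 12 at (1,2)

Answer: (1,2)=12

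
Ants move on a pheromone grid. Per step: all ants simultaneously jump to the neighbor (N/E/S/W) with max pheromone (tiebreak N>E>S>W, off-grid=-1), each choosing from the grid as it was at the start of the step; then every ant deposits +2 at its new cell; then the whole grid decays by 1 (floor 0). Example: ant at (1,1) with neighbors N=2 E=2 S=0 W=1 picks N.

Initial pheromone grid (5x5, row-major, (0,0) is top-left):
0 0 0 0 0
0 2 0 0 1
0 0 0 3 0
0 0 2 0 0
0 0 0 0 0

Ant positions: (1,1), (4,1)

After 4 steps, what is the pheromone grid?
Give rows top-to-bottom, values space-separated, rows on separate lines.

After step 1: ants at (0,1),(3,1)
  0 1 0 0 0
  0 1 0 0 0
  0 0 0 2 0
  0 1 1 0 0
  0 0 0 0 0
After step 2: ants at (1,1),(3,2)
  0 0 0 0 0
  0 2 0 0 0
  0 0 0 1 0
  0 0 2 0 0
  0 0 0 0 0
After step 3: ants at (0,1),(2,2)
  0 1 0 0 0
  0 1 0 0 0
  0 0 1 0 0
  0 0 1 0 0
  0 0 0 0 0
After step 4: ants at (1,1),(3,2)
  0 0 0 0 0
  0 2 0 0 0
  0 0 0 0 0
  0 0 2 0 0
  0 0 0 0 0

0 0 0 0 0
0 2 0 0 0
0 0 0 0 0
0 0 2 0 0
0 0 0 0 0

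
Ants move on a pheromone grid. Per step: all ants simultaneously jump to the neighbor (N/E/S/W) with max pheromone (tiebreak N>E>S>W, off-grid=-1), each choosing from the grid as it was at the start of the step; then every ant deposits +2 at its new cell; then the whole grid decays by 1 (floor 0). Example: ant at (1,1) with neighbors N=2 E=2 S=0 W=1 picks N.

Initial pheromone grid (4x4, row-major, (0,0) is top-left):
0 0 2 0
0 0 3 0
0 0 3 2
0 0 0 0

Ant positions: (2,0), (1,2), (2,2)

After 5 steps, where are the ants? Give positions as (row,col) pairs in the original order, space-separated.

Step 1: ant0:(2,0)->N->(1,0) | ant1:(1,2)->S->(2,2) | ant2:(2,2)->N->(1,2)
  grid max=4 at (1,2)
Step 2: ant0:(1,0)->N->(0,0) | ant1:(2,2)->N->(1,2) | ant2:(1,2)->S->(2,2)
  grid max=5 at (1,2)
Step 3: ant0:(0,0)->E->(0,1) | ant1:(1,2)->S->(2,2) | ant2:(2,2)->N->(1,2)
  grid max=6 at (1,2)
Step 4: ant0:(0,1)->E->(0,2) | ant1:(2,2)->N->(1,2) | ant2:(1,2)->S->(2,2)
  grid max=7 at (1,2)
Step 5: ant0:(0,2)->S->(1,2) | ant1:(1,2)->S->(2,2) | ant2:(2,2)->N->(1,2)
  grid max=10 at (1,2)

(1,2) (2,2) (1,2)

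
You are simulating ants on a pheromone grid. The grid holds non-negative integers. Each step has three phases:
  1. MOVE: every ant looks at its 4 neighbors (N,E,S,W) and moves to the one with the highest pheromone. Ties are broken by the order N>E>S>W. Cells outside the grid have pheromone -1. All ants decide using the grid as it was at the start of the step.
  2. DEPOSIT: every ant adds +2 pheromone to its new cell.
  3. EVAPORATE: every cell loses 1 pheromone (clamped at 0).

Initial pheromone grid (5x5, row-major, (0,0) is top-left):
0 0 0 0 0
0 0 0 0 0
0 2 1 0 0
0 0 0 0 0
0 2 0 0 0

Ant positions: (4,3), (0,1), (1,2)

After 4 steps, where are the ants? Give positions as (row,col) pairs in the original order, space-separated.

Step 1: ant0:(4,3)->N->(3,3) | ant1:(0,1)->E->(0,2) | ant2:(1,2)->S->(2,2)
  grid max=2 at (2,2)
Step 2: ant0:(3,3)->N->(2,3) | ant1:(0,2)->E->(0,3) | ant2:(2,2)->W->(2,1)
  grid max=2 at (2,1)
Step 3: ant0:(2,3)->W->(2,2) | ant1:(0,3)->E->(0,4) | ant2:(2,1)->E->(2,2)
  grid max=4 at (2,2)
Step 4: ant0:(2,2)->W->(2,1) | ant1:(0,4)->S->(1,4) | ant2:(2,2)->W->(2,1)
  grid max=4 at (2,1)

(2,1) (1,4) (2,1)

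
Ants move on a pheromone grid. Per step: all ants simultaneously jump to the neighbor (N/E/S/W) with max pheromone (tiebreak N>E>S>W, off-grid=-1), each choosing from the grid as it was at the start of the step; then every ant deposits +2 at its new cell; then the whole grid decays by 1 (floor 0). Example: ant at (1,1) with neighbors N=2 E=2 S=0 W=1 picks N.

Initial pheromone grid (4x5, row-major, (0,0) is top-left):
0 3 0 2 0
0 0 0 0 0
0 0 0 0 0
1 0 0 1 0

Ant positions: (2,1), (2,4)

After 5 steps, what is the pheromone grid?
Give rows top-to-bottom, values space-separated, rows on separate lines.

After step 1: ants at (1,1),(1,4)
  0 2 0 1 0
  0 1 0 0 1
  0 0 0 0 0
  0 0 0 0 0
After step 2: ants at (0,1),(0,4)
  0 3 0 0 1
  0 0 0 0 0
  0 0 0 0 0
  0 0 0 0 0
After step 3: ants at (0,2),(1,4)
  0 2 1 0 0
  0 0 0 0 1
  0 0 0 0 0
  0 0 0 0 0
After step 4: ants at (0,1),(0,4)
  0 3 0 0 1
  0 0 0 0 0
  0 0 0 0 0
  0 0 0 0 0
After step 5: ants at (0,2),(1,4)
  0 2 1 0 0
  0 0 0 0 1
  0 0 0 0 0
  0 0 0 0 0

0 2 1 0 0
0 0 0 0 1
0 0 0 0 0
0 0 0 0 0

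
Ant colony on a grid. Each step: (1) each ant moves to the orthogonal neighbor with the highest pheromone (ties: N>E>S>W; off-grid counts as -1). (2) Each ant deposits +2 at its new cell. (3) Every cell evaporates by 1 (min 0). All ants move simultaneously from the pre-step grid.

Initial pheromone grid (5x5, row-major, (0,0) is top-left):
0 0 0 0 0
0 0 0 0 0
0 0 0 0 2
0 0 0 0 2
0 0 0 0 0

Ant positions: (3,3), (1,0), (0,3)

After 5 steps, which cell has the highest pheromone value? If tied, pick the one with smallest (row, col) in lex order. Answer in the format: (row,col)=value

Step 1: ant0:(3,3)->E->(3,4) | ant1:(1,0)->N->(0,0) | ant2:(0,3)->E->(0,4)
  grid max=3 at (3,4)
Step 2: ant0:(3,4)->N->(2,4) | ant1:(0,0)->E->(0,1) | ant2:(0,4)->S->(1,4)
  grid max=2 at (2,4)
Step 3: ant0:(2,4)->S->(3,4) | ant1:(0,1)->E->(0,2) | ant2:(1,4)->S->(2,4)
  grid max=3 at (2,4)
Step 4: ant0:(3,4)->N->(2,4) | ant1:(0,2)->E->(0,3) | ant2:(2,4)->S->(3,4)
  grid max=4 at (2,4)
Step 5: ant0:(2,4)->S->(3,4) | ant1:(0,3)->E->(0,4) | ant2:(3,4)->N->(2,4)
  grid max=5 at (2,4)
Final grid:
  0 0 0 0 1
  0 0 0 0 0
  0 0 0 0 5
  0 0 0 0 5
  0 0 0 0 0
Max pheromone 5 at (2,4)

Answer: (2,4)=5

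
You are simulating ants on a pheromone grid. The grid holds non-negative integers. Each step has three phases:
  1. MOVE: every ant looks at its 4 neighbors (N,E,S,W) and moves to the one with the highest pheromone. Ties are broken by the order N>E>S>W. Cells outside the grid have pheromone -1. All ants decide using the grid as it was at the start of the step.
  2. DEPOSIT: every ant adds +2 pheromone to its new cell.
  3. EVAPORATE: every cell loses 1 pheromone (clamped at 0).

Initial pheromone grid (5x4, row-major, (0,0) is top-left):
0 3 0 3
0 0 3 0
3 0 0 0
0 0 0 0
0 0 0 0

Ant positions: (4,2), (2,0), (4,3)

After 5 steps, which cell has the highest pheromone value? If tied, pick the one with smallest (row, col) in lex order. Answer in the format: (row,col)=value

Step 1: ant0:(4,2)->N->(3,2) | ant1:(2,0)->N->(1,0) | ant2:(4,3)->N->(3,3)
  grid max=2 at (0,1)
Step 2: ant0:(3,2)->E->(3,3) | ant1:(1,0)->S->(2,0) | ant2:(3,3)->W->(3,2)
  grid max=3 at (2,0)
Step 3: ant0:(3,3)->W->(3,2) | ant1:(2,0)->N->(1,0) | ant2:(3,2)->E->(3,3)
  grid max=3 at (3,2)
Step 4: ant0:(3,2)->E->(3,3) | ant1:(1,0)->S->(2,0) | ant2:(3,3)->W->(3,2)
  grid max=4 at (3,2)
Step 5: ant0:(3,3)->W->(3,2) | ant1:(2,0)->N->(1,0) | ant2:(3,2)->E->(3,3)
  grid max=5 at (3,2)
Final grid:
  0 0 0 0
  1 0 0 0
  2 0 0 0
  0 0 5 5
  0 0 0 0
Max pheromone 5 at (3,2)

Answer: (3,2)=5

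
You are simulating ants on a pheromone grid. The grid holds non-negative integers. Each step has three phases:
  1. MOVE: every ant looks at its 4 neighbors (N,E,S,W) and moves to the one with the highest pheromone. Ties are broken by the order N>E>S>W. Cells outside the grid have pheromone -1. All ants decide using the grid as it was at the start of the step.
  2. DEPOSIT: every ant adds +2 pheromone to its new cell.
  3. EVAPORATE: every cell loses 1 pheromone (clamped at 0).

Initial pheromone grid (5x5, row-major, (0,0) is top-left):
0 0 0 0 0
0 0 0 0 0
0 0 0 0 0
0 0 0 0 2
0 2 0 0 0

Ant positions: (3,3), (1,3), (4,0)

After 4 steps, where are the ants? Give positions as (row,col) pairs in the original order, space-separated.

Step 1: ant0:(3,3)->E->(3,4) | ant1:(1,3)->N->(0,3) | ant2:(4,0)->E->(4,1)
  grid max=3 at (3,4)
Step 2: ant0:(3,4)->N->(2,4) | ant1:(0,3)->E->(0,4) | ant2:(4,1)->N->(3,1)
  grid max=2 at (3,4)
Step 3: ant0:(2,4)->S->(3,4) | ant1:(0,4)->S->(1,4) | ant2:(3,1)->S->(4,1)
  grid max=3 at (3,4)
Step 4: ant0:(3,4)->N->(2,4) | ant1:(1,4)->N->(0,4) | ant2:(4,1)->N->(3,1)
  grid max=2 at (3,4)

(2,4) (0,4) (3,1)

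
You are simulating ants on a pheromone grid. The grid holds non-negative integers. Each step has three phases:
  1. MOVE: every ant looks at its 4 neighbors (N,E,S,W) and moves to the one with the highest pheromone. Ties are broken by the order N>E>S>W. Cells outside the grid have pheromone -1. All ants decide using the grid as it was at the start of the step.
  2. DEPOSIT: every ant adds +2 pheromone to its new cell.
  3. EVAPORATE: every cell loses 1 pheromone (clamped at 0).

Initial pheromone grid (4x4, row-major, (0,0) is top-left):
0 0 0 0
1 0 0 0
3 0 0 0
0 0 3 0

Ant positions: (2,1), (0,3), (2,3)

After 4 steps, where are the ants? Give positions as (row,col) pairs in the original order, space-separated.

Step 1: ant0:(2,1)->W->(2,0) | ant1:(0,3)->S->(1,3) | ant2:(2,3)->N->(1,3)
  grid max=4 at (2,0)
Step 2: ant0:(2,0)->N->(1,0) | ant1:(1,3)->N->(0,3) | ant2:(1,3)->N->(0,3)
  grid max=3 at (0,3)
Step 3: ant0:(1,0)->S->(2,0) | ant1:(0,3)->S->(1,3) | ant2:(0,3)->S->(1,3)
  grid max=5 at (1,3)
Step 4: ant0:(2,0)->N->(1,0) | ant1:(1,3)->N->(0,3) | ant2:(1,3)->N->(0,3)
  grid max=5 at (0,3)

(1,0) (0,3) (0,3)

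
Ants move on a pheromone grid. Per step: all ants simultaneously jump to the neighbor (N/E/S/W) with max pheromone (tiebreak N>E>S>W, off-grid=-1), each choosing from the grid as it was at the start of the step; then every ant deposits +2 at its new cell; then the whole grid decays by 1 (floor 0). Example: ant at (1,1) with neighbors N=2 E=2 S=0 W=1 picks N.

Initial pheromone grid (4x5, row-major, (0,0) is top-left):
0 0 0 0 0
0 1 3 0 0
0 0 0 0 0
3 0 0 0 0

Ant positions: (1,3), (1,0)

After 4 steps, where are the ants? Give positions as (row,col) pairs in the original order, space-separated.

Step 1: ant0:(1,3)->W->(1,2) | ant1:(1,0)->E->(1,1)
  grid max=4 at (1,2)
Step 2: ant0:(1,2)->W->(1,1) | ant1:(1,1)->E->(1,2)
  grid max=5 at (1,2)
Step 3: ant0:(1,1)->E->(1,2) | ant1:(1,2)->W->(1,1)
  grid max=6 at (1,2)
Step 4: ant0:(1,2)->W->(1,1) | ant1:(1,1)->E->(1,2)
  grid max=7 at (1,2)

(1,1) (1,2)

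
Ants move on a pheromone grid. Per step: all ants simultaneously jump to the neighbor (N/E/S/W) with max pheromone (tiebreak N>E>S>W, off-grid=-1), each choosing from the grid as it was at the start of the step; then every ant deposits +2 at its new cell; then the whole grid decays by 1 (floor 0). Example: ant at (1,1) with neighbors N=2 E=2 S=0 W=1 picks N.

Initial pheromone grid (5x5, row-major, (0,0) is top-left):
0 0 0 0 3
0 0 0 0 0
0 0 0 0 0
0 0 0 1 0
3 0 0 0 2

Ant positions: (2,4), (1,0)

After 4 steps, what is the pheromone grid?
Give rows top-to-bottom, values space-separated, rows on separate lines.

After step 1: ants at (1,4),(0,0)
  1 0 0 0 2
  0 0 0 0 1
  0 0 0 0 0
  0 0 0 0 0
  2 0 0 0 1
After step 2: ants at (0,4),(0,1)
  0 1 0 0 3
  0 0 0 0 0
  0 0 0 0 0
  0 0 0 0 0
  1 0 0 0 0
After step 3: ants at (1,4),(0,2)
  0 0 1 0 2
  0 0 0 0 1
  0 0 0 0 0
  0 0 0 0 0
  0 0 0 0 0
After step 4: ants at (0,4),(0,3)
  0 0 0 1 3
  0 0 0 0 0
  0 0 0 0 0
  0 0 0 0 0
  0 0 0 0 0

0 0 0 1 3
0 0 0 0 0
0 0 0 0 0
0 0 0 0 0
0 0 0 0 0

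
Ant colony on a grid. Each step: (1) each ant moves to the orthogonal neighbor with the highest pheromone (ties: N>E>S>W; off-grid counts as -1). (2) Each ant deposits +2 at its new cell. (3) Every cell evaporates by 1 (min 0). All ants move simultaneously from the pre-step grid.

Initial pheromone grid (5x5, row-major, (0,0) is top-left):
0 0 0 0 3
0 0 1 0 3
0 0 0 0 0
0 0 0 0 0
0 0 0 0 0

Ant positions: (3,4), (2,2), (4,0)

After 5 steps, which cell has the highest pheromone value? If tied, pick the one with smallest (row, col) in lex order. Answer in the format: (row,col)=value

Answer: (0,4)=2

Derivation:
Step 1: ant0:(3,4)->N->(2,4) | ant1:(2,2)->N->(1,2) | ant2:(4,0)->N->(3,0)
  grid max=2 at (0,4)
Step 2: ant0:(2,4)->N->(1,4) | ant1:(1,2)->N->(0,2) | ant2:(3,0)->N->(2,0)
  grid max=3 at (1,4)
Step 3: ant0:(1,4)->N->(0,4) | ant1:(0,2)->S->(1,2) | ant2:(2,0)->N->(1,0)
  grid max=2 at (0,4)
Step 4: ant0:(0,4)->S->(1,4) | ant1:(1,2)->N->(0,2) | ant2:(1,0)->N->(0,0)
  grid max=3 at (1,4)
Step 5: ant0:(1,4)->N->(0,4) | ant1:(0,2)->S->(1,2) | ant2:(0,0)->E->(0,1)
  grid max=2 at (0,4)
Final grid:
  0 1 0 0 2
  0 0 2 0 2
  0 0 0 0 0
  0 0 0 0 0
  0 0 0 0 0
Max pheromone 2 at (0,4)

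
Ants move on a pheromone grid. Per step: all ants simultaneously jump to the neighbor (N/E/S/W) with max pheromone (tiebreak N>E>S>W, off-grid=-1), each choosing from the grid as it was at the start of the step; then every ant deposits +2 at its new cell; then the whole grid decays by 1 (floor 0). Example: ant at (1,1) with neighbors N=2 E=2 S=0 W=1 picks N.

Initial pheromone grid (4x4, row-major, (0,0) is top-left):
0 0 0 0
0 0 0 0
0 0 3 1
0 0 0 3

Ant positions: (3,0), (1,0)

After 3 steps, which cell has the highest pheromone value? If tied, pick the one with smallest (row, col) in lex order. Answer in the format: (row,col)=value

Step 1: ant0:(3,0)->N->(2,0) | ant1:(1,0)->N->(0,0)
  grid max=2 at (2,2)
Step 2: ant0:(2,0)->N->(1,0) | ant1:(0,0)->E->(0,1)
  grid max=1 at (0,1)
Step 3: ant0:(1,0)->N->(0,0) | ant1:(0,1)->E->(0,2)
  grid max=1 at (0,0)
Final grid:
  1 0 1 0
  0 0 0 0
  0 0 0 0
  0 0 0 0
Max pheromone 1 at (0,0)

Answer: (0,0)=1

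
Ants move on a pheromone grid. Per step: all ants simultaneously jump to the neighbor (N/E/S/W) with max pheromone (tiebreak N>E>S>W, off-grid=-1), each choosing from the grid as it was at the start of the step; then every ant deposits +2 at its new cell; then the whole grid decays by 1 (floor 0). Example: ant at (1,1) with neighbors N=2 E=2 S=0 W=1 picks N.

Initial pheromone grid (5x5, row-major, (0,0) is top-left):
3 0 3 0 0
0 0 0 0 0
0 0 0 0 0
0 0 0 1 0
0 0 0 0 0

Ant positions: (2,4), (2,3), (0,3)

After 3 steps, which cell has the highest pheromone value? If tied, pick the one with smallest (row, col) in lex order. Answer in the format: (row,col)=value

Answer: (0,2)=4

Derivation:
Step 1: ant0:(2,4)->N->(1,4) | ant1:(2,3)->S->(3,3) | ant2:(0,3)->W->(0,2)
  grid max=4 at (0,2)
Step 2: ant0:(1,4)->N->(0,4) | ant1:(3,3)->N->(2,3) | ant2:(0,2)->E->(0,3)
  grid max=3 at (0,2)
Step 3: ant0:(0,4)->W->(0,3) | ant1:(2,3)->S->(3,3) | ant2:(0,3)->W->(0,2)
  grid max=4 at (0,2)
Final grid:
  0 0 4 2 0
  0 0 0 0 0
  0 0 0 0 0
  0 0 0 2 0
  0 0 0 0 0
Max pheromone 4 at (0,2)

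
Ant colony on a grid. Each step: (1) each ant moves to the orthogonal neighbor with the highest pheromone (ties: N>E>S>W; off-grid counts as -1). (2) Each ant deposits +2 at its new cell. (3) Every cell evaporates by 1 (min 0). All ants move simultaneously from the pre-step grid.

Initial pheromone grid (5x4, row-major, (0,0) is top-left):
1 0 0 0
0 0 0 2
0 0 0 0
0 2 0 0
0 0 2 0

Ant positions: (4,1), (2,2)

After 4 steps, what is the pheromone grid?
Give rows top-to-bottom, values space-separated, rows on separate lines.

After step 1: ants at (3,1),(1,2)
  0 0 0 0
  0 0 1 1
  0 0 0 0
  0 3 0 0
  0 0 1 0
After step 2: ants at (2,1),(1,3)
  0 0 0 0
  0 0 0 2
  0 1 0 0
  0 2 0 0
  0 0 0 0
After step 3: ants at (3,1),(0,3)
  0 0 0 1
  0 0 0 1
  0 0 0 0
  0 3 0 0
  0 0 0 0
After step 4: ants at (2,1),(1,3)
  0 0 0 0
  0 0 0 2
  0 1 0 0
  0 2 0 0
  0 0 0 0

0 0 0 0
0 0 0 2
0 1 0 0
0 2 0 0
0 0 0 0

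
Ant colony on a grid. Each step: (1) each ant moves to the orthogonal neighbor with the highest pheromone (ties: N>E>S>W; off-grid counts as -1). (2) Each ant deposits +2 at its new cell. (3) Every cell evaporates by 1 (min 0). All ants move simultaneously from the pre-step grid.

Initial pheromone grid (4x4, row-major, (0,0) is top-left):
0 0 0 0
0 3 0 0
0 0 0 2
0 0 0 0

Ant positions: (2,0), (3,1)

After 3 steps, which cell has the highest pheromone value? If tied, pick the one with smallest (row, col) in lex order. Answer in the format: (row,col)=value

Step 1: ant0:(2,0)->N->(1,0) | ant1:(3,1)->N->(2,1)
  grid max=2 at (1,1)
Step 2: ant0:(1,0)->E->(1,1) | ant1:(2,1)->N->(1,1)
  grid max=5 at (1,1)
Step 3: ant0:(1,1)->N->(0,1) | ant1:(1,1)->N->(0,1)
  grid max=4 at (1,1)
Final grid:
  0 3 0 0
  0 4 0 0
  0 0 0 0
  0 0 0 0
Max pheromone 4 at (1,1)

Answer: (1,1)=4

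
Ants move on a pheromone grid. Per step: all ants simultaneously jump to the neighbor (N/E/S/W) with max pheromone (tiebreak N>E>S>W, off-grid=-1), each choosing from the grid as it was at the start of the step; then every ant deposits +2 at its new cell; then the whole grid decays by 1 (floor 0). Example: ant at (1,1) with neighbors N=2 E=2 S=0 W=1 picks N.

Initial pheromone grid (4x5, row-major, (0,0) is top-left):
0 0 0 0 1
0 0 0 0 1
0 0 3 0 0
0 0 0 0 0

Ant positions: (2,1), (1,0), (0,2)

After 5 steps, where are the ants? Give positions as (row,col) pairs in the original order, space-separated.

Step 1: ant0:(2,1)->E->(2,2) | ant1:(1,0)->N->(0,0) | ant2:(0,2)->E->(0,3)
  grid max=4 at (2,2)
Step 2: ant0:(2,2)->N->(1,2) | ant1:(0,0)->E->(0,1) | ant2:(0,3)->E->(0,4)
  grid max=3 at (2,2)
Step 3: ant0:(1,2)->S->(2,2) | ant1:(0,1)->E->(0,2) | ant2:(0,4)->S->(1,4)
  grid max=4 at (2,2)
Step 4: ant0:(2,2)->N->(1,2) | ant1:(0,2)->E->(0,3) | ant2:(1,4)->N->(0,4)
  grid max=3 at (2,2)
Step 5: ant0:(1,2)->S->(2,2) | ant1:(0,3)->E->(0,4) | ant2:(0,4)->W->(0,3)
  grid max=4 at (2,2)

(2,2) (0,4) (0,3)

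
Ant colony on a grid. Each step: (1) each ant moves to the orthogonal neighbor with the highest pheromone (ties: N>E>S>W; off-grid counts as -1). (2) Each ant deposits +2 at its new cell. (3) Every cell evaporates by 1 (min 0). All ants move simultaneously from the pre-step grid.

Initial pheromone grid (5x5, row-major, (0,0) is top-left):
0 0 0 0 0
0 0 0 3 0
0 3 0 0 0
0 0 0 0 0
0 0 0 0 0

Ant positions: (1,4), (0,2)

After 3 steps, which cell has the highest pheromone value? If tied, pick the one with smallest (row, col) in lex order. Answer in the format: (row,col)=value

Answer: (1,3)=6

Derivation:
Step 1: ant0:(1,4)->W->(1,3) | ant1:(0,2)->E->(0,3)
  grid max=4 at (1,3)
Step 2: ant0:(1,3)->N->(0,3) | ant1:(0,3)->S->(1,3)
  grid max=5 at (1,3)
Step 3: ant0:(0,3)->S->(1,3) | ant1:(1,3)->N->(0,3)
  grid max=6 at (1,3)
Final grid:
  0 0 0 3 0
  0 0 0 6 0
  0 0 0 0 0
  0 0 0 0 0
  0 0 0 0 0
Max pheromone 6 at (1,3)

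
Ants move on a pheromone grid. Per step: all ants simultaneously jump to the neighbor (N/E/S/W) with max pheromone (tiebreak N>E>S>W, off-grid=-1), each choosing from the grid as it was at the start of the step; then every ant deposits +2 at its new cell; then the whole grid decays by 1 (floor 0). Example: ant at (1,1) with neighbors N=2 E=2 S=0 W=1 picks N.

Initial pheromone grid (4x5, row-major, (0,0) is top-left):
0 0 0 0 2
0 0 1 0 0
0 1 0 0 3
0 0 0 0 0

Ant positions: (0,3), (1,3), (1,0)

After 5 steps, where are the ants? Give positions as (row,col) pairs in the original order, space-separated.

Step 1: ant0:(0,3)->E->(0,4) | ant1:(1,3)->W->(1,2) | ant2:(1,0)->N->(0,0)
  grid max=3 at (0,4)
Step 2: ant0:(0,4)->S->(1,4) | ant1:(1,2)->N->(0,2) | ant2:(0,0)->E->(0,1)
  grid max=2 at (0,4)
Step 3: ant0:(1,4)->N->(0,4) | ant1:(0,2)->S->(1,2) | ant2:(0,1)->E->(0,2)
  grid max=3 at (0,4)
Step 4: ant0:(0,4)->S->(1,4) | ant1:(1,2)->N->(0,2) | ant2:(0,2)->S->(1,2)
  grid max=3 at (0,2)
Step 5: ant0:(1,4)->N->(0,4) | ant1:(0,2)->S->(1,2) | ant2:(1,2)->N->(0,2)
  grid max=4 at (0,2)

(0,4) (1,2) (0,2)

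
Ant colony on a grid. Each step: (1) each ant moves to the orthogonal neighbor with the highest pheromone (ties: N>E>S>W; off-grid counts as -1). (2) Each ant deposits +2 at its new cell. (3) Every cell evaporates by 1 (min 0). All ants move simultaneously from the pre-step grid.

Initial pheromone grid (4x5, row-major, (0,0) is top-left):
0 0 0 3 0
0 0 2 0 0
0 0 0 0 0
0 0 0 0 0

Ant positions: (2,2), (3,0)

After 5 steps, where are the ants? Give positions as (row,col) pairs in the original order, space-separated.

Step 1: ant0:(2,2)->N->(1,2) | ant1:(3,0)->N->(2,0)
  grid max=3 at (1,2)
Step 2: ant0:(1,2)->N->(0,2) | ant1:(2,0)->N->(1,0)
  grid max=2 at (1,2)
Step 3: ant0:(0,2)->S->(1,2) | ant1:(1,0)->N->(0,0)
  grid max=3 at (1,2)
Step 4: ant0:(1,2)->N->(0,2) | ant1:(0,0)->E->(0,1)
  grid max=2 at (1,2)
Step 5: ant0:(0,2)->S->(1,2) | ant1:(0,1)->E->(0,2)
  grid max=3 at (1,2)

(1,2) (0,2)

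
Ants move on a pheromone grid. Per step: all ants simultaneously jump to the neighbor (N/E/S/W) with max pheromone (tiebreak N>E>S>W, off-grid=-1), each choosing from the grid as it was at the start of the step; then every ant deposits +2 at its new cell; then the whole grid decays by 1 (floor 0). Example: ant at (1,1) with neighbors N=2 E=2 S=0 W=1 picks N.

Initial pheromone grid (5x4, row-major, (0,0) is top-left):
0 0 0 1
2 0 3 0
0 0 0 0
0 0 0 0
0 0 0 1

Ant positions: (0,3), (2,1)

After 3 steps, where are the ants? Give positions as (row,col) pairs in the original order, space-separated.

Step 1: ant0:(0,3)->S->(1,3) | ant1:(2,1)->N->(1,1)
  grid max=2 at (1,2)
Step 2: ant0:(1,3)->W->(1,2) | ant1:(1,1)->E->(1,2)
  grid max=5 at (1,2)
Step 3: ant0:(1,2)->N->(0,2) | ant1:(1,2)->N->(0,2)
  grid max=4 at (1,2)

(0,2) (0,2)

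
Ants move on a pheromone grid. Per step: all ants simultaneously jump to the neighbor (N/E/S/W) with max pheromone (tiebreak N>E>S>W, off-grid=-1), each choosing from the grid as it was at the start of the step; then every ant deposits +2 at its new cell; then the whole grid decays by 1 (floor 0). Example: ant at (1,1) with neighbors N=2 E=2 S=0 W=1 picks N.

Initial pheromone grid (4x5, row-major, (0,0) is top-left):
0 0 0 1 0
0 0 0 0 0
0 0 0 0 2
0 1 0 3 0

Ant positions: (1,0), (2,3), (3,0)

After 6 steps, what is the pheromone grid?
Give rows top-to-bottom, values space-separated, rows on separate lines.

After step 1: ants at (0,0),(3,3),(3,1)
  1 0 0 0 0
  0 0 0 0 0
  0 0 0 0 1
  0 2 0 4 0
After step 2: ants at (0,1),(2,3),(2,1)
  0 1 0 0 0
  0 0 0 0 0
  0 1 0 1 0
  0 1 0 3 0
After step 3: ants at (0,2),(3,3),(3,1)
  0 0 1 0 0
  0 0 0 0 0
  0 0 0 0 0
  0 2 0 4 0
After step 4: ants at (0,3),(2,3),(2,1)
  0 0 0 1 0
  0 0 0 0 0
  0 1 0 1 0
  0 1 0 3 0
After step 5: ants at (0,4),(3,3),(3,1)
  0 0 0 0 1
  0 0 0 0 0
  0 0 0 0 0
  0 2 0 4 0
After step 6: ants at (1,4),(2,3),(2,1)
  0 0 0 0 0
  0 0 0 0 1
  0 1 0 1 0
  0 1 0 3 0

0 0 0 0 0
0 0 0 0 1
0 1 0 1 0
0 1 0 3 0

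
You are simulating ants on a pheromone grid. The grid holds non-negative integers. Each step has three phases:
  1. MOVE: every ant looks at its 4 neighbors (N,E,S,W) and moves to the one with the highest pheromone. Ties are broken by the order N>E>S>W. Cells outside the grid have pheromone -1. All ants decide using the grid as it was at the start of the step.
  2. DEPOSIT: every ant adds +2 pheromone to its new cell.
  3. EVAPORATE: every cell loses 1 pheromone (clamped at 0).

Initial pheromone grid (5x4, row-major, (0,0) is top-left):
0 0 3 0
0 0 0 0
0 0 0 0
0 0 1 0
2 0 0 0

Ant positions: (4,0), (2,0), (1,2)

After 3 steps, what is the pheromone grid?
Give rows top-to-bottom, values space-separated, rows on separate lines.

After step 1: ants at (3,0),(1,0),(0,2)
  0 0 4 0
  1 0 0 0
  0 0 0 0
  1 0 0 0
  1 0 0 0
After step 2: ants at (4,0),(0,0),(0,3)
  1 0 3 1
  0 0 0 0
  0 0 0 0
  0 0 0 0
  2 0 0 0
After step 3: ants at (3,0),(0,1),(0,2)
  0 1 4 0
  0 0 0 0
  0 0 0 0
  1 0 0 0
  1 0 0 0

0 1 4 0
0 0 0 0
0 0 0 0
1 0 0 0
1 0 0 0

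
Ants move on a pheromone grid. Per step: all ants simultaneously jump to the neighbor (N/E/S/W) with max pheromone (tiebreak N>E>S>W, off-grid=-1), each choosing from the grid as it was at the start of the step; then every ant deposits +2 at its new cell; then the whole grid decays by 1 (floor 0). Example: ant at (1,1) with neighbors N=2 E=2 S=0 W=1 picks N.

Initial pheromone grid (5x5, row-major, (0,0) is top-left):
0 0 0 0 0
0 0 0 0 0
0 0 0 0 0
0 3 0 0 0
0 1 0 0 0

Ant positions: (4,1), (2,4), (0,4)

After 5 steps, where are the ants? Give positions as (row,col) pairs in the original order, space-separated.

Step 1: ant0:(4,1)->N->(3,1) | ant1:(2,4)->N->(1,4) | ant2:(0,4)->S->(1,4)
  grid max=4 at (3,1)
Step 2: ant0:(3,1)->N->(2,1) | ant1:(1,4)->N->(0,4) | ant2:(1,4)->N->(0,4)
  grid max=3 at (0,4)
Step 3: ant0:(2,1)->S->(3,1) | ant1:(0,4)->S->(1,4) | ant2:(0,4)->S->(1,4)
  grid max=5 at (1,4)
Step 4: ant0:(3,1)->N->(2,1) | ant1:(1,4)->N->(0,4) | ant2:(1,4)->N->(0,4)
  grid max=5 at (0,4)
Step 5: ant0:(2,1)->S->(3,1) | ant1:(0,4)->S->(1,4) | ant2:(0,4)->S->(1,4)
  grid max=7 at (1,4)

(3,1) (1,4) (1,4)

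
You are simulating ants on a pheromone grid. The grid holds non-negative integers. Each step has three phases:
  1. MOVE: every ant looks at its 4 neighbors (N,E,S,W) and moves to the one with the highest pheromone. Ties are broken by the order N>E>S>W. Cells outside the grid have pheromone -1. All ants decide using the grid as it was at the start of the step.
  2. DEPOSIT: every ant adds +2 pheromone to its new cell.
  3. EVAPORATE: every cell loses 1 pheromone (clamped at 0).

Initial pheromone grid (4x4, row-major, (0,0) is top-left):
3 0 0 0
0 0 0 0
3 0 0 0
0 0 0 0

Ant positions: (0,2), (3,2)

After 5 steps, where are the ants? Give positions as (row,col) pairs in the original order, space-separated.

Step 1: ant0:(0,2)->E->(0,3) | ant1:(3,2)->N->(2,2)
  grid max=2 at (0,0)
Step 2: ant0:(0,3)->S->(1,3) | ant1:(2,2)->N->(1,2)
  grid max=1 at (0,0)
Step 3: ant0:(1,3)->W->(1,2) | ant1:(1,2)->E->(1,3)
  grid max=2 at (1,2)
Step 4: ant0:(1,2)->E->(1,3) | ant1:(1,3)->W->(1,2)
  grid max=3 at (1,2)
Step 5: ant0:(1,3)->W->(1,2) | ant1:(1,2)->E->(1,3)
  grid max=4 at (1,2)

(1,2) (1,3)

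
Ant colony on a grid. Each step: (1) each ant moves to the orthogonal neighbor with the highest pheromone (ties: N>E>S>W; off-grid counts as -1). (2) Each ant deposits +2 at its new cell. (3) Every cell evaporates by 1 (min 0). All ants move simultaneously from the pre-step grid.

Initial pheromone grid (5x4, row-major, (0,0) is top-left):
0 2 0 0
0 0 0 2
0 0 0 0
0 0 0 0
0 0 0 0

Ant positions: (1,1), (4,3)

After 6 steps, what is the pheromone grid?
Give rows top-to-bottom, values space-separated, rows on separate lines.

After step 1: ants at (0,1),(3,3)
  0 3 0 0
  0 0 0 1
  0 0 0 0
  0 0 0 1
  0 0 0 0
After step 2: ants at (0,2),(2,3)
  0 2 1 0
  0 0 0 0
  0 0 0 1
  0 0 0 0
  0 0 0 0
After step 3: ants at (0,1),(1,3)
  0 3 0 0
  0 0 0 1
  0 0 0 0
  0 0 0 0
  0 0 0 0
After step 4: ants at (0,2),(0,3)
  0 2 1 1
  0 0 0 0
  0 0 0 0
  0 0 0 0
  0 0 0 0
After step 5: ants at (0,1),(0,2)
  0 3 2 0
  0 0 0 0
  0 0 0 0
  0 0 0 0
  0 0 0 0
After step 6: ants at (0,2),(0,1)
  0 4 3 0
  0 0 0 0
  0 0 0 0
  0 0 0 0
  0 0 0 0

0 4 3 0
0 0 0 0
0 0 0 0
0 0 0 0
0 0 0 0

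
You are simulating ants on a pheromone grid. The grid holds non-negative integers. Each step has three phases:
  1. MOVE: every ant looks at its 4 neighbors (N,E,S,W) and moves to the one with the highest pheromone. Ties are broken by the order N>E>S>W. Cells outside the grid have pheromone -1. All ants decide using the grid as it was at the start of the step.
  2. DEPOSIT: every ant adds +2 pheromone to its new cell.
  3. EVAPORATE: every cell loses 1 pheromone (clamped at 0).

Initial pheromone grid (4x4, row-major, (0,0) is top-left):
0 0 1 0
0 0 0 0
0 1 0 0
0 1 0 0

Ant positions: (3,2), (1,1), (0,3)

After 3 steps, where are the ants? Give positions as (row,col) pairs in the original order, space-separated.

Step 1: ant0:(3,2)->W->(3,1) | ant1:(1,1)->S->(2,1) | ant2:(0,3)->W->(0,2)
  grid max=2 at (0,2)
Step 2: ant0:(3,1)->N->(2,1) | ant1:(2,1)->S->(3,1) | ant2:(0,2)->E->(0,3)
  grid max=3 at (2,1)
Step 3: ant0:(2,1)->S->(3,1) | ant1:(3,1)->N->(2,1) | ant2:(0,3)->W->(0,2)
  grid max=4 at (2,1)

(3,1) (2,1) (0,2)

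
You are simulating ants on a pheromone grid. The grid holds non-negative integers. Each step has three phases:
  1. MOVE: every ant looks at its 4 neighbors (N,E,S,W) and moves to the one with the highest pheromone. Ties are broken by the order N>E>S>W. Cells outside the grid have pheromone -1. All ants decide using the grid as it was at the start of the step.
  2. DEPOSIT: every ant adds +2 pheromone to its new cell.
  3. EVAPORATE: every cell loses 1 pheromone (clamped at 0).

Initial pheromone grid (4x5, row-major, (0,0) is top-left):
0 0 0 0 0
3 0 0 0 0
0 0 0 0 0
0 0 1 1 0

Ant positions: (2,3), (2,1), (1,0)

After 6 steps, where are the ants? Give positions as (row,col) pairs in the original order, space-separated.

Step 1: ant0:(2,3)->S->(3,3) | ant1:(2,1)->N->(1,1) | ant2:(1,0)->N->(0,0)
  grid max=2 at (1,0)
Step 2: ant0:(3,3)->N->(2,3) | ant1:(1,1)->W->(1,0) | ant2:(0,0)->S->(1,0)
  grid max=5 at (1,0)
Step 3: ant0:(2,3)->S->(3,3) | ant1:(1,0)->N->(0,0) | ant2:(1,0)->N->(0,0)
  grid max=4 at (1,0)
Step 4: ant0:(3,3)->N->(2,3) | ant1:(0,0)->S->(1,0) | ant2:(0,0)->S->(1,0)
  grid max=7 at (1,0)
Step 5: ant0:(2,3)->S->(3,3) | ant1:(1,0)->N->(0,0) | ant2:(1,0)->N->(0,0)
  grid max=6 at (1,0)
Step 6: ant0:(3,3)->N->(2,3) | ant1:(0,0)->S->(1,0) | ant2:(0,0)->S->(1,0)
  grid max=9 at (1,0)

(2,3) (1,0) (1,0)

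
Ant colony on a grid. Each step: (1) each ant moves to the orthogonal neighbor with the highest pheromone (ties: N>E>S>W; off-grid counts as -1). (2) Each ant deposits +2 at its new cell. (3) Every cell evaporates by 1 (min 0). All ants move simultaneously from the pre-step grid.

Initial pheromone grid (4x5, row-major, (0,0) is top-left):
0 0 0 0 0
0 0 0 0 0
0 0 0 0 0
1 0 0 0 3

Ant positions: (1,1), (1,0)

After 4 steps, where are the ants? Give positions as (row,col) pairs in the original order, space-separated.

Step 1: ant0:(1,1)->N->(0,1) | ant1:(1,0)->N->(0,0)
  grid max=2 at (3,4)
Step 2: ant0:(0,1)->W->(0,0) | ant1:(0,0)->E->(0,1)
  grid max=2 at (0,0)
Step 3: ant0:(0,0)->E->(0,1) | ant1:(0,1)->W->(0,0)
  grid max=3 at (0,0)
Step 4: ant0:(0,1)->W->(0,0) | ant1:(0,0)->E->(0,1)
  grid max=4 at (0,0)

(0,0) (0,1)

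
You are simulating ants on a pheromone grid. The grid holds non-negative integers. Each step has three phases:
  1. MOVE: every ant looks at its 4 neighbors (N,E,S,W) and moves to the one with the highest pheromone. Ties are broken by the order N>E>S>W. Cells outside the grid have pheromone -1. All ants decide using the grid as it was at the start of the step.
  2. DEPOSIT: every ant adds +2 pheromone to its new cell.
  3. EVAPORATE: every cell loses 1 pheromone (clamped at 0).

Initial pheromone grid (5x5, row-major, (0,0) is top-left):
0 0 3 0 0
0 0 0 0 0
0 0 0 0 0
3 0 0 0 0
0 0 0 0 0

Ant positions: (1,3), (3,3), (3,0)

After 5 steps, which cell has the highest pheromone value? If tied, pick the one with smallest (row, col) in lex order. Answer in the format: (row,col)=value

Answer: (0,3)=5

Derivation:
Step 1: ant0:(1,3)->N->(0,3) | ant1:(3,3)->N->(2,3) | ant2:(3,0)->N->(2,0)
  grid max=2 at (0,2)
Step 2: ant0:(0,3)->W->(0,2) | ant1:(2,3)->N->(1,3) | ant2:(2,0)->S->(3,0)
  grid max=3 at (0,2)
Step 3: ant0:(0,2)->E->(0,3) | ant1:(1,3)->N->(0,3) | ant2:(3,0)->N->(2,0)
  grid max=3 at (0,3)
Step 4: ant0:(0,3)->W->(0,2) | ant1:(0,3)->W->(0,2) | ant2:(2,0)->S->(3,0)
  grid max=5 at (0,2)
Step 5: ant0:(0,2)->E->(0,3) | ant1:(0,2)->E->(0,3) | ant2:(3,0)->N->(2,0)
  grid max=5 at (0,3)
Final grid:
  0 0 4 5 0
  0 0 0 0 0
  1 0 0 0 0
  2 0 0 0 0
  0 0 0 0 0
Max pheromone 5 at (0,3)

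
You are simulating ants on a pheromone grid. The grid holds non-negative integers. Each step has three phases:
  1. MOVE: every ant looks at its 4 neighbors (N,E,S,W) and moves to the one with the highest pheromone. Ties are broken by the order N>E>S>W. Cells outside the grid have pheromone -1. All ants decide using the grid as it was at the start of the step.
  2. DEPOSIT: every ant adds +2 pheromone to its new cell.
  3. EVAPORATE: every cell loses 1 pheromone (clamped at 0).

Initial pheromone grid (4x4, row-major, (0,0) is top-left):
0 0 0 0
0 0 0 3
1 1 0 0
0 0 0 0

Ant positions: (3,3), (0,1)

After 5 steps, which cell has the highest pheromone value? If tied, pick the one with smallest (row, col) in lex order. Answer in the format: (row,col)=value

Step 1: ant0:(3,3)->N->(2,3) | ant1:(0,1)->E->(0,2)
  grid max=2 at (1,3)
Step 2: ant0:(2,3)->N->(1,3) | ant1:(0,2)->E->(0,3)
  grid max=3 at (1,3)
Step 3: ant0:(1,3)->N->(0,3) | ant1:(0,3)->S->(1,3)
  grid max=4 at (1,3)
Step 4: ant0:(0,3)->S->(1,3) | ant1:(1,3)->N->(0,3)
  grid max=5 at (1,3)
Step 5: ant0:(1,3)->N->(0,3) | ant1:(0,3)->S->(1,3)
  grid max=6 at (1,3)
Final grid:
  0 0 0 4
  0 0 0 6
  0 0 0 0
  0 0 0 0
Max pheromone 6 at (1,3)

Answer: (1,3)=6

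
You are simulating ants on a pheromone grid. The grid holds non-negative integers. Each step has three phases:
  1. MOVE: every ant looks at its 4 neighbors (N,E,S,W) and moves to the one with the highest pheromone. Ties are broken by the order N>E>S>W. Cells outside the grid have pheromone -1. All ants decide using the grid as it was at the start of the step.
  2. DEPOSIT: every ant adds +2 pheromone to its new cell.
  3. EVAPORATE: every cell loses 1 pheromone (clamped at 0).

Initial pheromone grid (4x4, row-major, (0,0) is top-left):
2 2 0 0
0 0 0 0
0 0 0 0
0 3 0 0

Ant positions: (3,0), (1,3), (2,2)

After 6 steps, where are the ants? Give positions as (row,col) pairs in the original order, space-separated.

Step 1: ant0:(3,0)->E->(3,1) | ant1:(1,3)->N->(0,3) | ant2:(2,2)->N->(1,2)
  grid max=4 at (3,1)
Step 2: ant0:(3,1)->N->(2,1) | ant1:(0,3)->S->(1,3) | ant2:(1,2)->N->(0,2)
  grid max=3 at (3,1)
Step 3: ant0:(2,1)->S->(3,1) | ant1:(1,3)->N->(0,3) | ant2:(0,2)->E->(0,3)
  grid max=4 at (3,1)
Step 4: ant0:(3,1)->N->(2,1) | ant1:(0,3)->S->(1,3) | ant2:(0,3)->S->(1,3)
  grid max=3 at (1,3)
Step 5: ant0:(2,1)->S->(3,1) | ant1:(1,3)->N->(0,3) | ant2:(1,3)->N->(0,3)
  grid max=5 at (0,3)
Step 6: ant0:(3,1)->N->(2,1) | ant1:(0,3)->S->(1,3) | ant2:(0,3)->S->(1,3)
  grid max=5 at (1,3)

(2,1) (1,3) (1,3)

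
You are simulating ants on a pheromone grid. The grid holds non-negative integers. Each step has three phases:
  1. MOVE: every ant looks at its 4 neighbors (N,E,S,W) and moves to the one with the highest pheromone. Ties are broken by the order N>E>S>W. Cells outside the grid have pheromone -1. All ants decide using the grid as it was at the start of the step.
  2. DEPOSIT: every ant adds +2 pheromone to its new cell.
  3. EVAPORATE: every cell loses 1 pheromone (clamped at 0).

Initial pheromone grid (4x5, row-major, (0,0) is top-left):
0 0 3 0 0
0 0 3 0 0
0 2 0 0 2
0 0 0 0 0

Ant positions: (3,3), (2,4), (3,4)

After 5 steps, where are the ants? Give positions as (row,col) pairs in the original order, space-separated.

Step 1: ant0:(3,3)->N->(2,3) | ant1:(2,4)->N->(1,4) | ant2:(3,4)->N->(2,4)
  grid max=3 at (2,4)
Step 2: ant0:(2,3)->E->(2,4) | ant1:(1,4)->S->(2,4) | ant2:(2,4)->N->(1,4)
  grid max=6 at (2,4)
Step 3: ant0:(2,4)->N->(1,4) | ant1:(2,4)->N->(1,4) | ant2:(1,4)->S->(2,4)
  grid max=7 at (2,4)
Step 4: ant0:(1,4)->S->(2,4) | ant1:(1,4)->S->(2,4) | ant2:(2,4)->N->(1,4)
  grid max=10 at (2,4)
Step 5: ant0:(2,4)->N->(1,4) | ant1:(2,4)->N->(1,4) | ant2:(1,4)->S->(2,4)
  grid max=11 at (2,4)

(1,4) (1,4) (2,4)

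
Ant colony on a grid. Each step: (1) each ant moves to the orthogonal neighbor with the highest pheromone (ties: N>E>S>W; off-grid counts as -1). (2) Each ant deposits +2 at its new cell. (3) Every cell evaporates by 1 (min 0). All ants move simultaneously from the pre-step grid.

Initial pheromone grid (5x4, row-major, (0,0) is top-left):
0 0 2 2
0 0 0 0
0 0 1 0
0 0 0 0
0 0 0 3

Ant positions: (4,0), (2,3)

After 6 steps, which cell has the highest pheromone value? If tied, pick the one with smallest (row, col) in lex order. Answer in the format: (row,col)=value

Answer: (0,2)=1

Derivation:
Step 1: ant0:(4,0)->N->(3,0) | ant1:(2,3)->W->(2,2)
  grid max=2 at (2,2)
Step 2: ant0:(3,0)->N->(2,0) | ant1:(2,2)->N->(1,2)
  grid max=1 at (1,2)
Step 3: ant0:(2,0)->N->(1,0) | ant1:(1,2)->S->(2,2)
  grid max=2 at (2,2)
Step 4: ant0:(1,0)->N->(0,0) | ant1:(2,2)->N->(1,2)
  grid max=1 at (0,0)
Step 5: ant0:(0,0)->E->(0,1) | ant1:(1,2)->S->(2,2)
  grid max=2 at (2,2)
Step 6: ant0:(0,1)->E->(0,2) | ant1:(2,2)->N->(1,2)
  grid max=1 at (0,2)
Final grid:
  0 0 1 0
  0 0 1 0
  0 0 1 0
  0 0 0 0
  0 0 0 0
Max pheromone 1 at (0,2)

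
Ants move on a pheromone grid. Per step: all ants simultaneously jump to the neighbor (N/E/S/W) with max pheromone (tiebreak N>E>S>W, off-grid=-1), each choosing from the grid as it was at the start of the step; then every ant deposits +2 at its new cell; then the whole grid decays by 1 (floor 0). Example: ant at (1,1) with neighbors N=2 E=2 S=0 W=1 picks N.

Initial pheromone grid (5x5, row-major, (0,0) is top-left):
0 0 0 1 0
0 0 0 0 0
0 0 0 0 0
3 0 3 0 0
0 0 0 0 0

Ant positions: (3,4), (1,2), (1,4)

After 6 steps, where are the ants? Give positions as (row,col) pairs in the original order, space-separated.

Step 1: ant0:(3,4)->N->(2,4) | ant1:(1,2)->N->(0,2) | ant2:(1,4)->N->(0,4)
  grid max=2 at (3,0)
Step 2: ant0:(2,4)->N->(1,4) | ant1:(0,2)->E->(0,3) | ant2:(0,4)->S->(1,4)
  grid max=3 at (1,4)
Step 3: ant0:(1,4)->N->(0,4) | ant1:(0,3)->E->(0,4) | ant2:(1,4)->N->(0,4)
  grid max=5 at (0,4)
Step 4: ant0:(0,4)->S->(1,4) | ant1:(0,4)->S->(1,4) | ant2:(0,4)->S->(1,4)
  grid max=7 at (1,4)
Step 5: ant0:(1,4)->N->(0,4) | ant1:(1,4)->N->(0,4) | ant2:(1,4)->N->(0,4)
  grid max=9 at (0,4)
Step 6: ant0:(0,4)->S->(1,4) | ant1:(0,4)->S->(1,4) | ant2:(0,4)->S->(1,4)
  grid max=11 at (1,4)

(1,4) (1,4) (1,4)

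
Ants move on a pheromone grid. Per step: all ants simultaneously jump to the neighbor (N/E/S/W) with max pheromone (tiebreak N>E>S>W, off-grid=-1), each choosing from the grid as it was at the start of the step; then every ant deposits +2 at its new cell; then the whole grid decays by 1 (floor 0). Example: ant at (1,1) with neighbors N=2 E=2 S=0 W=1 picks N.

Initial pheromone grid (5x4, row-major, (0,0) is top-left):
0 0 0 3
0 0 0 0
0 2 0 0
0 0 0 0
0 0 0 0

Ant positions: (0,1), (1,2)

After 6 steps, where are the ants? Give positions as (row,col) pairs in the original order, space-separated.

Step 1: ant0:(0,1)->E->(0,2) | ant1:(1,2)->N->(0,2)
  grid max=3 at (0,2)
Step 2: ant0:(0,2)->E->(0,3) | ant1:(0,2)->E->(0,3)
  grid max=5 at (0,3)
Step 3: ant0:(0,3)->W->(0,2) | ant1:(0,3)->W->(0,2)
  grid max=5 at (0,2)
Step 4: ant0:(0,2)->E->(0,3) | ant1:(0,2)->E->(0,3)
  grid max=7 at (0,3)
Step 5: ant0:(0,3)->W->(0,2) | ant1:(0,3)->W->(0,2)
  grid max=7 at (0,2)
Step 6: ant0:(0,2)->E->(0,3) | ant1:(0,2)->E->(0,3)
  grid max=9 at (0,3)

(0,3) (0,3)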